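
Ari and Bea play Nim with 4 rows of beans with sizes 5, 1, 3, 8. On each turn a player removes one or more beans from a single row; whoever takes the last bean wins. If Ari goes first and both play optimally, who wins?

Nim-sum: 5 ⊕ 1 ⊕ 3 ⊕ 8 = 15.
The nim-sum is 15 ≠ 0, so this is an N-position: the player to move can win; Ari has a winning move.

Ari wins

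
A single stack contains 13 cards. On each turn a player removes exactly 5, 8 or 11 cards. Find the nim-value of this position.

2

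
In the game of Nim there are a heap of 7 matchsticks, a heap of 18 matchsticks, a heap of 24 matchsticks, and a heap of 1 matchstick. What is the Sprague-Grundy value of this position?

12

Bitwise XOR of the heap sizes:
  00111  (7)
  10010  (18)
  11000  (24)
  00001  (1)
  -----
  01100  (12)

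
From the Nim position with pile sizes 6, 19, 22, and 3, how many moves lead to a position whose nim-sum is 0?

0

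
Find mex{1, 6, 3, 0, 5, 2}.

4

The values 0, 1, 2, 3 are all present; 4 is the first non-negative integer missing from the set.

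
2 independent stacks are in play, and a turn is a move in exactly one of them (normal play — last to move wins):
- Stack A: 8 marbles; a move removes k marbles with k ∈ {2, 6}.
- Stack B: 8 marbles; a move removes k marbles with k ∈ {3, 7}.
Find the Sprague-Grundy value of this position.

2

Grundy values for stack A (subtraction set {2, 6}):
g(0) = mex{} = 0
g(1) = mex{} = 0
g(2) = mex{0} = 1
g(3) = mex{0} = 1
g(4) = mex{1} = 0
g(5) = mex{1} = 0
g(6) = mex{0} = 1
g(7) = mex{0} = 1
g(8) = mex{1} = 0
So g(8) = 0.
Build the Grundy sequence for stack B with g(k) = mex{g(k−s) : s ∈ {3, 7}, s ≤ k}:
k:     0  1  2  3  4  5  6  7  8
g(k):  0  0  0  1  1  1  0  2  2
So g(8) = 2.
By the Sprague-Grundy theorem, the Grundy value of a sum of independent games is the XOR of the component values.
Combined value = 0 XOR 2 = 2.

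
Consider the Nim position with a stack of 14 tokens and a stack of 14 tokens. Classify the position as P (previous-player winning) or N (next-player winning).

Compute the nim-sum pairwise:
14 XOR 14 = 0
The nim-sum is 0, so this is a P-position: the player to move is in a losing position under optimal play.

P-position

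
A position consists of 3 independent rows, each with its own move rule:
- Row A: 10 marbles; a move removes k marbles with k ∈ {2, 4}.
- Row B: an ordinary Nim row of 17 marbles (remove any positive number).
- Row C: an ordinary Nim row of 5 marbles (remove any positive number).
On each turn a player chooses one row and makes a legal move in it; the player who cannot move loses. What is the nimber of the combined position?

22

Build the Grundy sequence for row A with g(k) = mex{g(k−s) : s ∈ {2, 4}, s ≤ k}:
g(0) = mex{} = 0
g(1) = mex{} = 0
g(2) = mex{0} = 1
g(3) = mex{0} = 1
g(4) = mex{0,1} = 2
g(5) = mex{0,1} = 2
g(6) = mex{1,2} = 0
g(7) = mex{1,2} = 0
g(8) = mex{0,2} = 1
g(9) = mex{0,2} = 1
g(10) = mex{0,1} = 2
So g(10) = 2.
Row B is a plain Nim row of size 17, so its Grundy value is 17.
Row C is a plain Nim row of size 5, so its Grundy value is 5.
The value of a disjunctive sum is the nim-sum of the parts.
Combined value = 2 XOR 17 XOR 5 = 22.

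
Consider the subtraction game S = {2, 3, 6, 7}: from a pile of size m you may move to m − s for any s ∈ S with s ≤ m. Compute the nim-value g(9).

Grundy values for subtraction set {2, 3, 6, 7}:
k:     0  1  2  3  4  5  6  7  8  9
g(k):  0  0  1  1  2  0  3  1  2  0
So g(9) = 0.

0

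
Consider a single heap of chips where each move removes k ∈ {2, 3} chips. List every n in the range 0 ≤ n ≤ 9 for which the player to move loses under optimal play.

Build the Grundy sequence with g(k) = mex{g(k−s) : s ∈ {2, 3}, s ≤ k}:
k:     0  1  2  3  4  5  6  7  8  9
g(k):  0  0  1  1  2  0  0  1  1  2
The P-positions (g = 0) in 0..9 are 0, 1, 5, 6.

0, 1, 5, 6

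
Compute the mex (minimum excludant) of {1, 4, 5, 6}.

0 is not in the set, so the mex is 0.

0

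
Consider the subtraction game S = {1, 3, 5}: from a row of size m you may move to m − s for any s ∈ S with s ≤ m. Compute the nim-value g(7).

1

Grundy values for subtraction set {1, 3, 5}:
k:     0  1  2  3  4  5  6  7
g(k):  0  1  0  1  0  1  0  1
So g(7) = 1.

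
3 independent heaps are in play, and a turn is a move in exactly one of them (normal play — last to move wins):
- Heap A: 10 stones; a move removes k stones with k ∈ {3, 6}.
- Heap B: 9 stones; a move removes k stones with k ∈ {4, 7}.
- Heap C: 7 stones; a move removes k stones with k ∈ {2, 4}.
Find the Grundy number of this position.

2

Build the Grundy sequence for heap A with g(k) = mex{g(k−s) : s ∈ {3, 6}, s ≤ k}:
k:     0  1  2  3  4  5  6  7  8  9 10
g(k):  0  0  0  1  1  1  2  2  2  0  0
So g(10) = 0.
For heap B, compute g(0), g(1), … with moves {4, 7}:
k:     0  1  2  3  4  5  6  7  8  9
g(k):  0  0  0  0  1  1  1  1  2  2
So g(9) = 2.
For heap C, compute g(0), g(1), … with moves {2, 4}:
g(0) = mex{} = 0
g(1) = mex{} = 0
g(2) = mex{0} = 1
g(3) = mex{0} = 1
g(4) = mex{0,1} = 2
g(5) = mex{0,1} = 2
g(6) = mex{1,2} = 0
g(7) = mex{1,2} = 0
So g(7) = 0.
The value of a disjunctive sum is the nim-sum of the parts.
Combined value = 0 XOR 2 XOR 0 = 2.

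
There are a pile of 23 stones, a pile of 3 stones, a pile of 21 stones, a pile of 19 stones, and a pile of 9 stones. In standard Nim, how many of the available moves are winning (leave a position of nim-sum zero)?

3

Bitwise XOR of the heap sizes:
  10111  (23)
  00011  (3)
  10101  (21)
  10011  (19)
  01001  (9)
  -----
  11011  (27)
The overall nim-sum is X = 27. A pile of size p has a winning move iff p XOR X < p (reduce it to p XOR X).
  23: 23 XOR 27 = 12 < 23 — winning move (to 12).
  3: 3 XOR 27 = 24 ≥ 3 — no move.
  21: 21 XOR 27 = 14 < 21 — winning move (to 14).
  19: 19 XOR 27 = 8 < 19 — winning move (to 8).
  9: 9 XOR 27 = 18 ≥ 9 — no move.
That gives 3 winning moves.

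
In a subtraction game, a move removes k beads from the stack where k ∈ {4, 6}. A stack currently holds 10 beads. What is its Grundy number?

0

Build the Grundy sequence with g(k) = mex{g(k−s) : s ∈ {4, 6}, s ≤ k}:
k:     0  1  2  3  4  5  6  7  8  9 10
g(k):  0  0  0  0  1  1  1  1  2  2  0
So g(10) = 0.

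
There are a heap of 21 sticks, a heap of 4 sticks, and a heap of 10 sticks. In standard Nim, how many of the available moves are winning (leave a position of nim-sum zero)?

In binary:
  10101  (21)
  00100  (4)
  01010  (10)
  -----
  11011  (27)
The overall nim-sum is X = 27. A heap of size p has a winning move iff p XOR X < p (reduce it to p XOR X).
  21: 21 XOR 27 = 14 < 21 — winning move (to 14).
  4: 4 XOR 27 = 31 ≥ 4 — no move.
  10: 10 XOR 27 = 17 ≥ 10 — no move.
That gives 1 winning move.

1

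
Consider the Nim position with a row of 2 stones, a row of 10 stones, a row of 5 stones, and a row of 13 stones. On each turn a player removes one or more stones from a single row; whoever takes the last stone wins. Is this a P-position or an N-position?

Nim-sum: 2 XOR 10 XOR 5 XOR 13 = 0.
The nim-sum is 0, so this is a P-position: the player to move is in a losing position under optimal play.

P-position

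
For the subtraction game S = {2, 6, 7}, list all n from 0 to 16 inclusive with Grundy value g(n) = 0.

0, 1, 4, 5, 9, 13, 14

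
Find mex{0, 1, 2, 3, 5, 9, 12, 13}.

The values 0, 1, 2, 3 are all present; 4 is the first non-negative integer missing from the set.

4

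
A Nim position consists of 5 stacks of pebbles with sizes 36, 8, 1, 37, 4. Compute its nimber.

Compute the nim-sum pairwise:
36 ^ 8 = 44
44 ^ 1 = 45
45 ^ 37 = 8
8 ^ 4 = 12

12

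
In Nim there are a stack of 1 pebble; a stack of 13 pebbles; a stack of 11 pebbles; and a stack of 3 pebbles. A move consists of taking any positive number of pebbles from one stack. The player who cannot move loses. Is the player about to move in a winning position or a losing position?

Compute the nim-sum pairwise:
1 ⊕ 13 = 12
12 ⊕ 11 = 7
7 ⊕ 3 = 4
The nim-sum is 4 ≠ 0, so this is an N-position: the player to move can win.

Winning position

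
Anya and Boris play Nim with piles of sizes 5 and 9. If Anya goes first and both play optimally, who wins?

Nim-sum: 5 XOR 9 = 12.
The nim-sum is 12 ≠ 0, so this is an N-position: the player to move can win; Anya has a winning move.

Anya wins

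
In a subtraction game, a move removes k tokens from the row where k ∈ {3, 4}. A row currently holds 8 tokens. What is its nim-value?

0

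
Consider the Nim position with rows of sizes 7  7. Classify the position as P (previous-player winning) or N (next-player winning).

Nim-sum: 7 ⊕ 7 = 0.
The nim-sum is 0, so this is a P-position: the player to move is in a losing position under optimal play.

P-position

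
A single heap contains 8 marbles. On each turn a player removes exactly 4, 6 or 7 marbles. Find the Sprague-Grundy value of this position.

Grundy values for subtraction set {4, 6, 7}:
k:     0  1  2  3  4  5  6  7  8
g(k):  0  0  0  0  1  1  1  1  2
So g(8) = 2.

2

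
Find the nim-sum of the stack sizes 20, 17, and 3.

6

Nim-sum: 20 ⊕ 17 ⊕ 3 = 6.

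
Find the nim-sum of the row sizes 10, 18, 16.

8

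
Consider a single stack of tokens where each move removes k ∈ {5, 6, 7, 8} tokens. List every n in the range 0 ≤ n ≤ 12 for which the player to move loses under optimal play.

0, 1, 2, 3, 4

Build the Grundy sequence with g(k) = mex{g(k−s) : s ∈ {5, 6, 7, 8}, s ≤ k}:
g(0) = mex{} = 0
g(1) = mex{} = 0
g(2) = mex{} = 0
g(3) = mex{} = 0
g(4) = mex{} = 0
g(5) = mex{0} = 1
g(6) = mex{0} = 1
g(7) = mex{0} = 1
g(8) = mex{0} = 1
g(9) = mex{0} = 1
g(10) = mex{0,1} = 2
g(11) = mex{0,1} = 2
g(12) = mex{0,1} = 2
The P-positions (g = 0) in 0..12 are 0, 1, 2, 3, 4.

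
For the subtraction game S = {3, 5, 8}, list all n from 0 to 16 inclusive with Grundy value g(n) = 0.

0, 1, 2, 11, 12, 13

Grundy values for subtraction set {3, 5, 8}:
k:     0  1  2  3  4  5  6  7  8  9 10 11 12 13 14 15 16
g(k):  0  0  0  1  1  1  2  2  2  3  3  0  0  0  1  1  1
The P-positions (g = 0) in 0..16 are 0, 1, 2, 11, 12, 13.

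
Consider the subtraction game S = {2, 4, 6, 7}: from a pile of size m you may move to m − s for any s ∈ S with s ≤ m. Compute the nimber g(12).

1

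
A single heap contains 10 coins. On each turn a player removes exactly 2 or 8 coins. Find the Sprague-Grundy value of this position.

Compute g(0), g(1), … for moves {2, 8}:
g(0) = mex{} = 0
g(1) = mex{} = 0
g(2) = mex{0} = 1
g(3) = mex{0} = 1
g(4) = mex{1} = 0
g(5) = mex{1} = 0
g(6) = mex{0} = 1
g(7) = mex{0} = 1
g(8) = mex{0,1} = 2
g(9) = mex{0,1} = 2
g(10) = mex{1,2} = 0
So g(10) = 0.

0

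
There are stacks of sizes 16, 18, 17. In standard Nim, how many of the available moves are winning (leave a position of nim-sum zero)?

Compute the nim-sum pairwise:
16 ^ 18 = 2
2 ^ 17 = 19
The overall nim-sum is X = 19. A stack of size p has a winning move iff p XOR X < p (reduce it to p XOR X).
  16: 16 XOR 19 = 3 < 16 — winning move (to 3).
  18: 18 XOR 19 = 1 < 18 — winning move (to 1).
  17: 17 XOR 19 = 2 < 17 — winning move (to 2).
That gives 3 winning moves.

3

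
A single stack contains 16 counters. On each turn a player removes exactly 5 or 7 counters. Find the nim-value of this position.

0

Compute g(0), g(1), … for moves {5, 7}:
k:     0  1  2  3  4  5  6  7  8  9 10 11 12 13 14 15 16
g(k):  0  0  0  0  0  1  1  1  1  1  2  2  0  0  0  0  0
So g(16) = 0.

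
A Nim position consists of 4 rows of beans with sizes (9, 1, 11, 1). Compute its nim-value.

2

In binary:
  1001  (9)
  0001  (1)
  1011  (11)
  0001  (1)
  ----
  0010  (2)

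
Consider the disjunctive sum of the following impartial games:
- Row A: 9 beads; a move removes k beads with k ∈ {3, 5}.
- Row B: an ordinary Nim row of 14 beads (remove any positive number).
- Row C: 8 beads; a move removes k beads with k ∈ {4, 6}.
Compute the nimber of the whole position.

12

Build the Grundy sequence for row A with g(k) = mex{g(k−s) : s ∈ {3, 5}, s ≤ k}:
k:     0  1  2  3  4  5  6  7  8  9
g(k):  0  0  0  1  1  1  2  2  0  0
So g(9) = 0.
Row B is a plain Nim row of size 14, so its Grundy value is 14.
Build the Grundy sequence for row C with g(k) = mex{g(k−s) : s ∈ {4, 6}, s ≤ k}:
g(0) = mex{} = 0
g(1) = mex{} = 0
g(2) = mex{} = 0
g(3) = mex{} = 0
g(4) = mex{0} = 1
g(5) = mex{0} = 1
g(6) = mex{0} = 1
g(7) = mex{0} = 1
g(8) = mex{0,1} = 2
So g(8) = 2.
By the Sprague-Grundy theorem, the Grundy value of a sum of independent games is the XOR of the component values.
Combined value = 0 XOR 14 XOR 2 = 12.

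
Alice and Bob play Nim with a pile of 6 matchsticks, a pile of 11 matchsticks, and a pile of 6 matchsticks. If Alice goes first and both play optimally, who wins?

Nim-sum: 6 XOR 11 XOR 6 = 11.
The nim-sum is 11 ≠ 0, so this is an N-position: the player to move can win; Alice has a winning move.

Alice wins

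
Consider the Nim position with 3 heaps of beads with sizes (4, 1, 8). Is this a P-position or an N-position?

N-position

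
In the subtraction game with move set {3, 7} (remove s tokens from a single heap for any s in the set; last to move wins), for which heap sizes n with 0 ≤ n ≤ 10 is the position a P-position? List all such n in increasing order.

Build the Grundy sequence with g(k) = mex{g(k−s) : s ∈ {3, 7}, s ≤ k}:
k:     0  1  2  3  4  5  6  7  8  9 10
g(k):  0  0  0  1  1  1  0  2  2  1  0
The P-positions (g = 0) in 0..10 are 0, 1, 2, 6, 10.

0, 1, 2, 6, 10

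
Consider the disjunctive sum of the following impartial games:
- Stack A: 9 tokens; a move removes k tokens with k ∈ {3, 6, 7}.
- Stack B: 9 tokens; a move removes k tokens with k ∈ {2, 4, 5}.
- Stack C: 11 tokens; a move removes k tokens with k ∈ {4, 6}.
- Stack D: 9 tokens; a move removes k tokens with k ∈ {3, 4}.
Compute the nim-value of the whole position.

For stack A, compute g(0), g(1), … with moves {3, 6, 7}:
k:     0  1  2  3  4  5  6  7  8  9
g(k):  0  0  0  1  1  1  2  2  2  3
So g(9) = 3.
Grundy values for stack B (subtraction set {2, 4, 5}):
k:     0  1  2  3  4  5  6  7  8  9
g(k):  0  0  1  1  2  2  3  0  0  1
So g(9) = 1.
Grundy values for stack C (subtraction set {4, 6}):
k:     0  1  2  3  4  5  6  7  8  9 10 11
g(k):  0  0  0  0  1  1  1  1  2  2  0  0
So g(11) = 0.
Grundy values for stack D (subtraction set {3, 4}):
g(0) = mex{} = 0
g(1) = mex{} = 0
g(2) = mex{} = 0
g(3) = mex{0} = 1
g(4) = mex{0} = 1
g(5) = mex{0} = 1
g(6) = mex{0,1} = 2
g(7) = mex{1} = 0
g(8) = mex{1} = 0
g(9) = mex{1,2} = 0
So g(9) = 0.
The value of a disjunctive sum is the nim-sum of the parts.
Combined value = 3 XOR 1 XOR 0 XOR 0 = 2.

2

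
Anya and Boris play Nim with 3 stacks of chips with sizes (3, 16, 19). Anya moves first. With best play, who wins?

Boris wins

Bitwise XOR of the heap sizes:
  00011  (3)
  10000  (16)
  10011  (19)
  -----
  00000  (0)
The nim-sum is 0, so this is a P-position: the player to move is in a losing position under optimal play; Anya is about to move from it and so loses — Boris wins.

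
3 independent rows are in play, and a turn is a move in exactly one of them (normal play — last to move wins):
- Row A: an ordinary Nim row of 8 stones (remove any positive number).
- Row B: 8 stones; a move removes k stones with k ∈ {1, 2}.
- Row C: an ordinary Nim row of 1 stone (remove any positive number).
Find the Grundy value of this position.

11

Row A is a plain Nim row of size 8, so its Grundy value is 8.
Build the Grundy sequence for row B with g(k) = mex{g(k−s) : s ∈ {1, 2}, s ≤ k}:
k:     0  1  2  3  4  5  6  7  8
g(k):  0  1  2  0  1  2  0  1  2
So g(8) = 2.
Row C is a plain Nim row of size 1, so its Grundy value is 1.
By the Sprague-Grundy theorem, the Grundy value of a sum of independent games is the XOR of the component values.
Combined value = 8 ⊕ 2 ⊕ 1 = 11.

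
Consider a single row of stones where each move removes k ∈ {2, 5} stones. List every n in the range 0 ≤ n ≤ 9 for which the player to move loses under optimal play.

0, 1, 4, 7, 8

Compute g(0), g(1), … for moves {2, 5}:
g(0) = mex{} = 0
g(1) = mex{} = 0
g(2) = mex{0} = 1
g(3) = mex{0} = 1
g(4) = mex{1} = 0
g(5) = mex{0,1} = 2
g(6) = mex{0} = 1
g(7) = mex{1,2} = 0
g(8) = mex{1} = 0
g(9) = mex{0} = 1
The P-positions (g = 0) in 0..9 are 0, 1, 4, 7, 8.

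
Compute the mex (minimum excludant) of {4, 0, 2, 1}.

3

The values 0, 1, 2 are all present; 3 is the first non-negative integer missing from the set.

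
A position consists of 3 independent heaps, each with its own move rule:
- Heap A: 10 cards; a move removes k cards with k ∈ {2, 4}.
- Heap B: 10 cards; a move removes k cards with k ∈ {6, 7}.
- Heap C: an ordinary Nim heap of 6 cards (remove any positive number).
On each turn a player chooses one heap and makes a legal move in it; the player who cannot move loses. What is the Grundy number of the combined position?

5

Grundy values for heap A (subtraction set {2, 4}):
k:     0  1  2  3  4  5  6  7  8  9 10
g(k):  0  0  1  1  2  2  0  0  1  1  2
So g(10) = 2.
For heap B, compute g(0), g(1), … with moves {6, 7}:
g(0) = mex{} = 0
g(1) = mex{} = 0
g(2) = mex{} = 0
g(3) = mex{} = 0
g(4) = mex{} = 0
g(5) = mex{} = 0
g(6) = mex{0} = 1
g(7) = mex{0} = 1
g(8) = mex{0} = 1
g(9) = mex{0} = 1
g(10) = mex{0} = 1
So g(10) = 1.
Heap C is a plain Nim heap of size 6, so its Grundy value is 6.
The value of a disjunctive sum is the nim-sum of the parts.
Combined value = 2 ⊕ 1 ⊕ 6 = 5.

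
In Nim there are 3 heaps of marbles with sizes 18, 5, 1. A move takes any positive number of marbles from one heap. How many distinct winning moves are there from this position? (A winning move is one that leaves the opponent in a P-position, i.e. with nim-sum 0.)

1

Compute the nim-sum pairwise:
18 XOR 5 = 23
23 XOR 1 = 22
The overall nim-sum is X = 22. A heap of size p has a winning move iff p XOR X < p (reduce it to p XOR X).
  18: 18 XOR 22 = 4 < 18 — winning move (to 4).
  5: 5 XOR 22 = 19 ≥ 5 — no move.
  1: 1 XOR 22 = 23 ≥ 1 — no move.
That gives 1 winning move.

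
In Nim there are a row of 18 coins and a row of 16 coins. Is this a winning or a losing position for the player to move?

Bitwise XOR of the heap sizes:
  10010  (18)
  10000  (16)
  -----
  00010  (2)
The nim-sum is 2 ≠ 0, so this is an N-position: the player to move can win.

Winning position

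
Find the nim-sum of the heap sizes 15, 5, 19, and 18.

11

Write each in binary and XOR column by column:
  01111  (15)
  00101  (5)
  10011  (19)
  10010  (18)
  -----
  01011  (11)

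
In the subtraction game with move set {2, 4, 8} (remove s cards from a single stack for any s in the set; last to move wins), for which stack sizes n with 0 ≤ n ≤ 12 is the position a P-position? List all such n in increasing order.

0, 1, 6, 7, 12

Grundy values for subtraction set {2, 4, 8}:
k:     0  1  2  3  4  5  6  7  8  9 10 11 12
g(k):  0  0  1  1  2  2  0  0  1  1  2  2  0
The P-positions (g = 0) in 0..12 are 0, 1, 6, 7, 12.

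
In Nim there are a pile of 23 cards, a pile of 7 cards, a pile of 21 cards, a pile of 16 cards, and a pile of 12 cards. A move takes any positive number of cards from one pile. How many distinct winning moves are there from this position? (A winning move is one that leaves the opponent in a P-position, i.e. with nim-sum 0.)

Nim-sum: 23 ^ 7 ^ 21 ^ 16 ^ 12 = 25.
The overall nim-sum is X = 25. A pile of size p has a winning move iff p XOR X < p (reduce it to p XOR X).
  23: 23 XOR 25 = 14 < 23 — winning move (to 14).
  7: 7 XOR 25 = 30 ≥ 7 — no move.
  21: 21 XOR 25 = 12 < 21 — winning move (to 12).
  16: 16 XOR 25 = 9 < 16 — winning move (to 9).
  12: 12 XOR 25 = 21 ≥ 12 — no move.
That gives 3 winning moves.

3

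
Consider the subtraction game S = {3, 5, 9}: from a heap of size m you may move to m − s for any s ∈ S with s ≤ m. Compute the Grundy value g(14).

0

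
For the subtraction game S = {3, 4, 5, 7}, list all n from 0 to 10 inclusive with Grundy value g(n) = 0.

Grundy values for subtraction set {3, 4, 5, 7}:
g(0) = mex{} = 0
g(1) = mex{} = 0
g(2) = mex{} = 0
g(3) = mex{0} = 1
g(4) = mex{0} = 1
g(5) = mex{0} = 1
g(6) = mex{0,1} = 2
g(7) = mex{0,1} = 2
g(8) = mex{0,1} = 2
g(9) = mex{0,1,2} = 3
g(10) = mex{1,2} = 0
The P-positions (g = 0) in 0..10 are 0, 1, 2, 10.

0, 1, 2, 10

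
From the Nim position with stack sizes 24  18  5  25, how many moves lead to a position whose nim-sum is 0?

3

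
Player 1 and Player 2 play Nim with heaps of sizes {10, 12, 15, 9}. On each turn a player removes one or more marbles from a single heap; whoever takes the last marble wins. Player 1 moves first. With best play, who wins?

Bitwise XOR of the heap sizes:
  1010  (10)
  1100  (12)
  1111  (15)
  1001  (9)
  ----
  0000  (0)
The nim-sum is 0, so this is a P-position: the player to move is in a losing position under optimal play; Player 1 is about to move from it and so loses — Player 2 wins.

Player 2 wins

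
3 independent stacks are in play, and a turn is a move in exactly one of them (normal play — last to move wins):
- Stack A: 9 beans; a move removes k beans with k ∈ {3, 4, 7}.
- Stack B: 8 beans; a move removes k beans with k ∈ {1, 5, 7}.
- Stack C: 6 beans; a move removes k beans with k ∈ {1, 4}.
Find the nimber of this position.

2

Build the Grundy sequence for stack A with g(k) = mex{g(k−s) : s ∈ {3, 4, 7}, s ≤ k}:
g(0) = mex{} = 0
g(1) = mex{} = 0
g(2) = mex{} = 0
g(3) = mex{0} = 1
g(4) = mex{0} = 1
g(5) = mex{0} = 1
g(6) = mex{0,1} = 2
g(7) = mex{0,1} = 2
g(8) = mex{0,1} = 2
g(9) = mex{0,1,2} = 3
So g(9) = 3.
Build the Grundy sequence for stack B with g(k) = mex{g(k−s) : s ∈ {1, 5, 7}, s ≤ k}:
k:     0  1  2  3  4  5  6  7  8
g(k):  0  1  0  1  0  1  0  1  0
So g(8) = 0.
Grundy values for stack C (subtraction set {1, 4}):
k:     0  1  2  3  4  5  6
g(k):  0  1  0  1  2  0  1
So g(6) = 1.
The value of a disjunctive sum is the nim-sum of the parts.
Combined value = 3 XOR 0 XOR 1 = 2.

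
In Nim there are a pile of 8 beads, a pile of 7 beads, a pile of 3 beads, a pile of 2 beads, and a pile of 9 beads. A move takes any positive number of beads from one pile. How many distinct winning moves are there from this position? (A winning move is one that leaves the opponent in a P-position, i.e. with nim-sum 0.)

Bitwise XOR of the heap sizes:
  1000  (8)
  0111  (7)
  0011  (3)
  0010  (2)
  1001  (9)
  ----
  0111  (7)
The overall nim-sum is X = 7. A pile of size p has a winning move iff p XOR X < p (reduce it to p XOR X).
  8: 8 XOR 7 = 15 ≥ 8 — no move.
  7: 7 XOR 7 = 0 < 7 — winning move (to 0).
  3: 3 XOR 7 = 4 ≥ 3 — no move.
  2: 2 XOR 7 = 5 ≥ 2 — no move.
  9: 9 XOR 7 = 14 ≥ 9 — no move.
That gives 1 winning move.

1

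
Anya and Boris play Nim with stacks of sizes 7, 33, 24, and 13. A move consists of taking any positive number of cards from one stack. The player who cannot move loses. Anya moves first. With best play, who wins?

Anya wins

Nim-sum: 7 XOR 33 XOR 24 XOR 13 = 51.
The nim-sum is 51 ≠ 0, so this is an N-position: the player to move can win; Anya has a winning move.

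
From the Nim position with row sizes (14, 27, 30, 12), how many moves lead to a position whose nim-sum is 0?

3

Bitwise XOR of the heap sizes:
  01110  (14)
  11011  (27)
  11110  (30)
  01100  (12)
  -----
  00111  (7)
The overall nim-sum is X = 7. A row of size p has a winning move iff p XOR X < p (reduce it to p XOR X).
  14: 14 XOR 7 = 9 < 14 — winning move (to 9).
  27: 27 XOR 7 = 28 ≥ 27 — no move.
  30: 30 XOR 7 = 25 < 30 — winning move (to 25).
  12: 12 XOR 7 = 11 < 12 — winning move (to 11).
That gives 3 winning moves.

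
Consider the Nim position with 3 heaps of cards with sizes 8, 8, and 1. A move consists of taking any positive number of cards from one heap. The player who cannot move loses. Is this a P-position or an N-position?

Nim-sum: 8 ^ 8 ^ 1 = 1.
The nim-sum is 1 ≠ 0, so this is an N-position: the player to move can win.

N-position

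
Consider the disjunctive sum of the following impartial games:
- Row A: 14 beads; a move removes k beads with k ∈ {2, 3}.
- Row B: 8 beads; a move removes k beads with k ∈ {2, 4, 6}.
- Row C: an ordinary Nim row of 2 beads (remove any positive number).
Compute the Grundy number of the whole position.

Build the Grundy sequence for row A with g(k) = mex{g(k−s) : s ∈ {2, 3}, s ≤ k}:
g(0) = mex{} = 0
g(1) = mex{} = 0
g(2) = mex{0} = 1
g(3) = mex{0} = 1
g(4) = mex{0,1} = 2
g(5) = mex{1} = 0
g(6) = mex{1,2} = 0
g(7) = mex{0,2} = 1
g(8) = mex{0} = 1
g(9) = mex{0,1} = 2
g(10) = mex{1} = 0
g(11) = mex{1,2} = 0
g(12) = mex{0,2} = 1
g(13) = mex{0} = 1
g(14) = mex{0,1} = 2
So g(14) = 2.
For row B, compute g(0), g(1), … with moves {2, 4, 6}:
g(0) = mex{} = 0
g(1) = mex{} = 0
g(2) = mex{0} = 1
g(3) = mex{0} = 1
g(4) = mex{0,1} = 2
g(5) = mex{0,1} = 2
g(6) = mex{0,1,2} = 3
g(7) = mex{0,1,2} = 3
g(8) = mex{1,2,3} = 0
So g(8) = 0.
Row C is a plain Nim row of size 2, so its Grundy value is 2.
By the Sprague-Grundy theorem, the Grundy value of a sum of independent games is the XOR of the component values.
Combined value = 2 ⊕ 0 ⊕ 2 = 0.

0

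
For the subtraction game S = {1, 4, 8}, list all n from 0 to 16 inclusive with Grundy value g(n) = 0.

0, 2, 5, 7, 12, 14

Compute g(0), g(1), … for moves {1, 4, 8}:
k:     0  1  2  3  4  5  6  7  8  9 10 11 12 13 14 15 16
g(k):  0  1  0  1  2  0  1  0  1  2  3  2  0  1  0  1  2
The P-positions (g = 0) in 0..16 are 0, 2, 5, 7, 12, 14.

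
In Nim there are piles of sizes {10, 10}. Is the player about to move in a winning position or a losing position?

Bitwise XOR of the heap sizes:
  1010  (10)
  1010  (10)
  ----
  0000  (0)
The nim-sum is 0, so this is a P-position: the player to move is in a losing position under optimal play.

Losing position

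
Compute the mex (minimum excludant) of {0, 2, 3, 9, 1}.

4

The values 0, 1, 2, 3 are all present; 4 is the first non-negative integer missing from the set.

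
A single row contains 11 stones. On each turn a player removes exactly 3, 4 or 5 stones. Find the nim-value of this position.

Compute g(0), g(1), … for moves {3, 4, 5}:
k:     0  1  2  3  4  5  6  7  8  9 10 11
g(k):  0  0  0  1  1  1  2  2  0  0  0  1
So g(11) = 1.

1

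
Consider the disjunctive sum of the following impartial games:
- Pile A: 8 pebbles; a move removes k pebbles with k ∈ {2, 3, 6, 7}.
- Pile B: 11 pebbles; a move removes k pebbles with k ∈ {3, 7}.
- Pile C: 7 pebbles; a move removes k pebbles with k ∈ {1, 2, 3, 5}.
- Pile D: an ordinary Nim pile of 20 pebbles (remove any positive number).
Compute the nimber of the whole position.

21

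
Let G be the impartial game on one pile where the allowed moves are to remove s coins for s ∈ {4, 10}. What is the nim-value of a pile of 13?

Grundy values for subtraction set {4, 10}:
g(0) = mex{} = 0
g(1) = mex{} = 0
g(2) = mex{} = 0
g(3) = mex{} = 0
g(4) = mex{0} = 1
g(5) = mex{0} = 1
g(6) = mex{0} = 1
g(7) = mex{0} = 1
g(8) = mex{1} = 0
g(9) = mex{1} = 0
g(10) = mex{0,1} = 2
g(11) = mex{0,1} = 2
g(12) = mex{0} = 1
g(13) = mex{0} = 1
So g(13) = 1.

1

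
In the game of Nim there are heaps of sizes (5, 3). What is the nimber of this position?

6

Write each in binary and XOR column by column:
  101  (5)
  011  (3)
  ---
  110  (6)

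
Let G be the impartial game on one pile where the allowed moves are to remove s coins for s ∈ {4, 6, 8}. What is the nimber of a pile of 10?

2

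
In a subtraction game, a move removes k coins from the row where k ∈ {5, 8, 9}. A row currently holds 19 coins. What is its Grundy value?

1

Grundy values for subtraction set {5, 8, 9}:
k:     0  1  2  3  4  5  6  7  8  9 10 11 12 13 14 15 16 17 18 19
g(k):  0  0  0  0  0  1  1  1  1  1  2  2  2  2  0  0  0  0  0  1
So g(19) = 1.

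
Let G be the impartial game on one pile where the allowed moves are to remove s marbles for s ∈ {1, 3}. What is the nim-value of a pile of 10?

0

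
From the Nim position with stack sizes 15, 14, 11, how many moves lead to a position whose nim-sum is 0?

Bitwise XOR of the heap sizes:
  1111  (15)
  1110  (14)
  1011  (11)
  ----
  1010  (10)
The overall nim-sum is X = 10. A stack of size p has a winning move iff p XOR X < p (reduce it to p XOR X).
  15: 15 XOR 10 = 5 < 15 — winning move (to 5).
  14: 14 XOR 10 = 4 < 14 — winning move (to 4).
  11: 11 XOR 10 = 1 < 11 — winning move (to 1).
That gives 3 winning moves.

3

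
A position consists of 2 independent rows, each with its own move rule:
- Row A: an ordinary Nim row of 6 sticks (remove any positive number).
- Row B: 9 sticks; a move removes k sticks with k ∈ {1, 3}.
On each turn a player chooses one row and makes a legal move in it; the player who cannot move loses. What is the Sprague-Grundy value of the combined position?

7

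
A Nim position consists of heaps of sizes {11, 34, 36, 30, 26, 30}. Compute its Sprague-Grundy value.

Compute the nim-sum pairwise:
11 XOR 34 = 41
41 XOR 36 = 13
13 XOR 30 = 19
19 XOR 26 = 9
9 XOR 30 = 23

23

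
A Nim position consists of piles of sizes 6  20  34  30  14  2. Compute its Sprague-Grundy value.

34

Bitwise XOR of the heap sizes:
  000110  (6)
  010100  (20)
  100010  (34)
  011110  (30)
  001110  (14)
  000010  (2)
  ------
  100010  (34)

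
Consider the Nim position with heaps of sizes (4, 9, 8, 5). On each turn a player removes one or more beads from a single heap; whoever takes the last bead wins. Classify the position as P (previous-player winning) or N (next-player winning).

P-position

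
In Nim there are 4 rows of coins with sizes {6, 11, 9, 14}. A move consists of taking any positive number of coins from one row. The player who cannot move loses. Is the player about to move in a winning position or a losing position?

Compute the nim-sum pairwise:
6 ⊕ 11 = 13
13 ⊕ 9 = 4
4 ⊕ 14 = 10
The nim-sum is 10 ≠ 0, so this is an N-position: the player to move can win.

Winning position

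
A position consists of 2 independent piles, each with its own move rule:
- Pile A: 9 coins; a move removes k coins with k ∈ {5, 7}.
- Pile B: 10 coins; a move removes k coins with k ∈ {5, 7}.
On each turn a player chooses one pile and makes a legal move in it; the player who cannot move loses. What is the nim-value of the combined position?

Build the Grundy sequence for pile A with g(k) = mex{g(k−s) : s ∈ {5, 7}, s ≤ k}:
g(0) = mex{} = 0
g(1) = mex{} = 0
g(2) = mex{} = 0
g(3) = mex{} = 0
g(4) = mex{} = 0
g(5) = mex{0} = 1
g(6) = mex{0} = 1
g(7) = mex{0} = 1
g(8) = mex{0} = 1
g(9) = mex{0} = 1
So g(9) = 1.
For pile B, compute g(0), g(1), … with moves {5, 7}:
g(0) = mex{} = 0
g(1) = mex{} = 0
g(2) = mex{} = 0
g(3) = mex{} = 0
g(4) = mex{} = 0
g(5) = mex{0} = 1
g(6) = mex{0} = 1
g(7) = mex{0} = 1
g(8) = mex{0} = 1
g(9) = mex{0} = 1
g(10) = mex{0,1} = 2
So g(10) = 2.
The value of a disjunctive sum is the nim-sum of the parts.
Combined value = 1 ⊕ 2 = 3.

3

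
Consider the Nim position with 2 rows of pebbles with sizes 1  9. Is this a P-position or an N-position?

N-position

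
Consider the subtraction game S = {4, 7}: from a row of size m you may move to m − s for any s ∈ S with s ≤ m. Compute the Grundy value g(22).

Grundy values for subtraction set {4, 7}:
k:     0  1  2  3  4  5  6  7  8  9 10 11 12 13 14 15 16 17 18 19 20 21 22
g(k):  0  0  0  0  1  1  1  1  2  2  2  0  0  0  0  1  1  1  1  2  2  2  0
So g(22) = 0.

0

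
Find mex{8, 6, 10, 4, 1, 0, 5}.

2

The values 0, 1 are all present; 2 is the first non-negative integer missing from the set.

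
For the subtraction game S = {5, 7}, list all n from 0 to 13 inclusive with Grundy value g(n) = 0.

Grundy values for subtraction set {5, 7}:
g(0) = mex{} = 0
g(1) = mex{} = 0
g(2) = mex{} = 0
g(3) = mex{} = 0
g(4) = mex{} = 0
g(5) = mex{0} = 1
g(6) = mex{0} = 1
g(7) = mex{0} = 1
g(8) = mex{0} = 1
g(9) = mex{0} = 1
g(10) = mex{0,1} = 2
g(11) = mex{0,1} = 2
g(12) = mex{1} = 0
g(13) = mex{1} = 0
The P-positions (g = 0) in 0..13 are 0, 1, 2, 3, 4, 12, 13.

0, 1, 2, 3, 4, 12, 13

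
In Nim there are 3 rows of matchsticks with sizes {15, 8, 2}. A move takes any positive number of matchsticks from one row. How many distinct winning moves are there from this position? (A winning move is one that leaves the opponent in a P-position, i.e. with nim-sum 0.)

1

Nim-sum: 15 ⊕ 8 ⊕ 2 = 5.
The overall nim-sum is X = 5. A row of size p has a winning move iff p XOR X < p (reduce it to p XOR X).
  15: 15 XOR 5 = 10 < 15 — winning move (to 10).
  8: 8 XOR 5 = 13 ≥ 8 — no move.
  2: 2 XOR 5 = 7 ≥ 2 — no move.
That gives 1 winning move.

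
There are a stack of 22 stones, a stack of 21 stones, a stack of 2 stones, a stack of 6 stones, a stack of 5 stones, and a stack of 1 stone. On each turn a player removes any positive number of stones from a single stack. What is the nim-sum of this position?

Bitwise XOR of the heap sizes:
  10110  (22)
  10101  (21)
  00010  (2)
  00110  (6)
  00101  (5)
  00001  (1)
  -----
  00011  (3)

3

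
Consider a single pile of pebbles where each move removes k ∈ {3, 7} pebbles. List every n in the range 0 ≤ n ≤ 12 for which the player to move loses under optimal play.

Build the Grundy sequence with g(k) = mex{g(k−s) : s ∈ {3, 7}, s ≤ k}:
k:     0  1  2  3  4  5  6  7  8  9 10 11 12
g(k):  0  0  0  1  1  1  0  2  2  1  0  0  0
The P-positions (g = 0) in 0..12 are 0, 1, 2, 6, 10, 11, 12.

0, 1, 2, 6, 10, 11, 12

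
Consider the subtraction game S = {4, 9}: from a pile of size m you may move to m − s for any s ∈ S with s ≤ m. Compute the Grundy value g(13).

Build the Grundy sequence with g(k) = mex{g(k−s) : s ∈ {4, 9}, s ≤ k}:
k:     0  1  2  3  4  5  6  7  8  9 10 11 12 13
g(k):  0  0  0  0  1  1  1  1  0  2  2  2  1  0
So g(13) = 0.

0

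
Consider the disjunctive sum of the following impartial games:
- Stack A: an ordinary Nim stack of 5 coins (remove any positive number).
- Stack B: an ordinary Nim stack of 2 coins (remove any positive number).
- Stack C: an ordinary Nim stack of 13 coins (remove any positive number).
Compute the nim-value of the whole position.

10

Stack A is a plain Nim stack of size 5, so its Grundy value is 5.
Stack B is a plain Nim stack of size 2, so its Grundy value is 2.
Stack C is a plain Nim stack of size 13, so its Grundy value is 13.
By the Sprague-Grundy theorem, the Grundy value of a sum of independent games is the XOR of the component values.
Combined value = 5 XOR 2 XOR 13 = 10.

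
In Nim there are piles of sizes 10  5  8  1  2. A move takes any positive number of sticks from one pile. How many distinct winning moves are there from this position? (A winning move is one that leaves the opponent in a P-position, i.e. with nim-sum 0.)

1

Compute the nim-sum pairwise:
10 ⊕ 5 = 15
15 ⊕ 8 = 7
7 ⊕ 1 = 6
6 ⊕ 2 = 4
The overall nim-sum is X = 4. A pile of size p has a winning move iff p XOR X < p (reduce it to p XOR X).
  10: 10 XOR 4 = 14 ≥ 10 — no move.
  5: 5 XOR 4 = 1 < 5 — winning move (to 1).
  8: 8 XOR 4 = 12 ≥ 8 — no move.
  1: 1 XOR 4 = 5 ≥ 1 — no move.
  2: 2 XOR 4 = 6 ≥ 2 — no move.
That gives 1 winning move.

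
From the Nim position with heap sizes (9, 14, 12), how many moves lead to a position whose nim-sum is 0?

3

Compute the nim-sum pairwise:
9 ^ 14 = 7
7 ^ 12 = 11
The overall nim-sum is X = 11. A heap of size p has a winning move iff p XOR X < p (reduce it to p XOR X).
  9: 9 XOR 11 = 2 < 9 — winning move (to 2).
  14: 14 XOR 11 = 5 < 14 — winning move (to 5).
  12: 12 XOR 11 = 7 < 12 — winning move (to 7).
That gives 3 winning moves.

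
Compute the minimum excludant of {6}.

0 is not in the set, so the mex is 0.

0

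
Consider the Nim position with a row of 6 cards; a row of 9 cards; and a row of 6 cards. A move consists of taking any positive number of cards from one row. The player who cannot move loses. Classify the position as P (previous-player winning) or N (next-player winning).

Compute the nim-sum pairwise:
6 ^ 9 = 15
15 ^ 6 = 9
The nim-sum is 9 ≠ 0, so this is an N-position: the player to move can win.

N-position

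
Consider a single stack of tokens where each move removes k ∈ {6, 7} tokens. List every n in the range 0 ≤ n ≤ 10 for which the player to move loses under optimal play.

0, 1, 2, 3, 4, 5

Grundy values for subtraction set {6, 7}:
k:     0  1  2  3  4  5  6  7  8  9 10
g(k):  0  0  0  0  0  0  1  1  1  1  1
The P-positions (g = 0) in 0..10 are 0, 1, 2, 3, 4, 5.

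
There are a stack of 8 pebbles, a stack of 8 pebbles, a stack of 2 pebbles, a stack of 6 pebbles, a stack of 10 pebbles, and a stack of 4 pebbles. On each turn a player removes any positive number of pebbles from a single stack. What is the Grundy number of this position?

Write each in binary and XOR column by column:
  1000  (8)
  1000  (8)
  0010  (2)
  0110  (6)
  1010  (10)
  0100  (4)
  ----
  1010  (10)

10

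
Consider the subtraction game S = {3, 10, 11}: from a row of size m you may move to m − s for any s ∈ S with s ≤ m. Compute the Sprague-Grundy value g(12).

Grundy values for subtraction set {3, 10, 11}:
k:     0  1  2  3  4  5  6  7  8  9 10 11 12
g(k):  0  0  0  1  1  1  0  0  0  1  1  1  2
So g(12) = 2.

2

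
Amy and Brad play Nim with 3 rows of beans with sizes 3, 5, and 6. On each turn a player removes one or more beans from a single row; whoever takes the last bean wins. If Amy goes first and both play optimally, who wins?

Brad wins

Bitwise XOR of the heap sizes:
  011  (3)
  101  (5)
  110  (6)
  ---
  000  (0)
The nim-sum is 0, so this is a P-position: the player to move is in a losing position under optimal play; Amy is about to move from it and so loses — Brad wins.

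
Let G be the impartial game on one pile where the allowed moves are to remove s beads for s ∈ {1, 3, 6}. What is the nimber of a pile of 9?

0

Grundy values for subtraction set {1, 3, 6}:
g(0) = mex{} = 0
g(1) = mex{0} = 1
g(2) = mex{1} = 0
g(3) = mex{0} = 1
g(4) = mex{1} = 0
g(5) = mex{0} = 1
g(6) = mex{0,1} = 2
g(7) = mex{0,1,2} = 3
g(8) = mex{0,1,3} = 2
g(9) = mex{1,2} = 0
So g(9) = 0.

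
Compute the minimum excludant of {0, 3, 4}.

0 is in the set but 1 is not, so the mex is 1.

1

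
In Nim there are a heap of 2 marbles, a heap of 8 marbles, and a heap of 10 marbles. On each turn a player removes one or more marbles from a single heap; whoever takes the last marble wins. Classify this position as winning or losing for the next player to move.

Losing position

Bitwise XOR of the heap sizes:
  0010  (2)
  1000  (8)
  1010  (10)
  ----
  0000  (0)
The nim-sum is 0, so this is a P-position: the player to move is in a losing position under optimal play.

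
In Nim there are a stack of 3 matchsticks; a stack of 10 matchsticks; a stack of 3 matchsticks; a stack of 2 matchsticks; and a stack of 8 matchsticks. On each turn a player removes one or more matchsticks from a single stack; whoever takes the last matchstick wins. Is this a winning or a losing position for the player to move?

Nim-sum: 3 ⊕ 10 ⊕ 3 ⊕ 2 ⊕ 8 = 0.
The nim-sum is 0, so this is a P-position: the player to move is in a losing position under optimal play.

Losing position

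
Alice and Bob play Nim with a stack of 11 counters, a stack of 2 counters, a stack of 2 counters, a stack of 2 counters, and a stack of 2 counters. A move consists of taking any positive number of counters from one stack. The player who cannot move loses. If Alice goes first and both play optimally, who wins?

Nim-sum: 11 XOR 2 XOR 2 XOR 2 XOR 2 = 11.
The nim-sum is 11 ≠ 0, so this is an N-position: the player to move can win; Alice has a winning move.

Alice wins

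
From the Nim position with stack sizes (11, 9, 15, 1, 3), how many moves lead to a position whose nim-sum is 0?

3

Compute the nim-sum pairwise:
11 XOR 9 = 2
2 XOR 15 = 13
13 XOR 1 = 12
12 XOR 3 = 15
The overall nim-sum is X = 15. A stack of size p has a winning move iff p XOR X < p (reduce it to p XOR X).
  11: 11 XOR 15 = 4 < 11 — winning move (to 4).
  9: 9 XOR 15 = 6 < 9 — winning move (to 6).
  15: 15 XOR 15 = 0 < 15 — winning move (to 0).
  1: 1 XOR 15 = 14 ≥ 1 — no move.
  3: 3 XOR 15 = 12 ≥ 3 — no move.
That gives 3 winning moves.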